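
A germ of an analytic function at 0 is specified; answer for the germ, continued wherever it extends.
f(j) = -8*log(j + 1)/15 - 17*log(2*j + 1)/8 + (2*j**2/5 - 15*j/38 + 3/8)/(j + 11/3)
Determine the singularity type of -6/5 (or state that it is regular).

The point is a regular point.

Denominator factors: j + 11/3 = 37/15 at j = -6/5 — none vanishes.
Branch term log(1 - j/(-1/2)): argument at -6/5 is -7/5, nonzero, so -6/5 is not its branch point (a point on a principal cut is still regular for the continued germ).
Branch term log(1 - j/(-1)): argument at -6/5 is -1/5, nonzero, so -6/5 is not its branch point (a point on a principal cut is still regular for the continued germ).
So the germ continues analytically to -6/5.


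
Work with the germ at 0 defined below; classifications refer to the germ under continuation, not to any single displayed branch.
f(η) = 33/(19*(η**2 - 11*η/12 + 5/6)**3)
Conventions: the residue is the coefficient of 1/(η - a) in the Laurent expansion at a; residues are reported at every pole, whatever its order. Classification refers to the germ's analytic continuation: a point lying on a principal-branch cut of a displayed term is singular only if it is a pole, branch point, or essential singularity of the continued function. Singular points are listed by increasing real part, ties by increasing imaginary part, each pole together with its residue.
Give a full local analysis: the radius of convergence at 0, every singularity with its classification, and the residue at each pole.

Denominator factor (η**2 - 11*η/12 + 5/6)^3: discriminant -359/144, complex-conjugate roots (11/24) + ((1/24)*sqrt(359))*i and (11/24) - ((1/24)*sqrt(359))*i; poles of order 3, moduli (1/6)*sqrt(30) and (1/6)*sqrt(30).
The radius of convergence is the smallest modulus among the singular points: (1/6)*sqrt(30).
The factor η**2 - 11*η/12 + 5/6 splits as (η - a)(η - a') with a = (11/24) - ((1/24)*sqrt(359))*i, a' = (11/24) + ((1/24)*sqrt(359))*i. At the order-3 pole a set g(η) = (η - a)^3*f(η) = [33/19] / (η - a')^3.
Order-3 pole: residue = g''(a)/2; g''((11/24) - ((1/24)*sqrt(359))*i) = ((98537472/879097301)*sqrt(359))*i, so the residue is ((49268736/879097301)*sqrt(359))*i.
The factor η**2 - 11*η/12 + 5/6 splits as (η - a)(η - a') with a = (11/24) + ((1/24)*sqrt(359))*i, a' = (11/24) - ((1/24)*sqrt(359))*i. At the order-3 pole a set g(η) = (η - a)^3*f(η) = [33/19] / (η - a')^3.
Order-3 pole: residue = g''(a)/2; g''((11/24) + ((1/24)*sqrt(359))*i) = -((98537472/879097301)*sqrt(359))*i, so the residue is -((49268736/879097301)*sqrt(359))*i.
List the singular points by increasing real part (a conjugate pair: the negative imaginary part first).

Radius of convergence at 0: (1/6)*sqrt(30).
At (11/24) - ((1/24)*sqrt(359))*i: a pole of order 3; residue ((49268736/879097301)*sqrt(359))*i.
At (11/24) + ((1/24)*sqrt(359))*i: a pole of order 3; residue -((49268736/879097301)*sqrt(359))*i.


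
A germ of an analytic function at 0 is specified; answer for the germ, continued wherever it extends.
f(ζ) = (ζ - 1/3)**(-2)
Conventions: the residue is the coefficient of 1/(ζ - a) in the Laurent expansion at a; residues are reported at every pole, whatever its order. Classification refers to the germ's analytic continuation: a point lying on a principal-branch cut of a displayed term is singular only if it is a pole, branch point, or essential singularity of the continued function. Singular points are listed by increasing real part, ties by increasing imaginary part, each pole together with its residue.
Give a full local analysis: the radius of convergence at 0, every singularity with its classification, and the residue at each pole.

Denominator factor (ζ - 1/3)^2: pole of order 2 at 1/3, modulus 1/3.
The radius of convergence is the smallest modulus among the singular points: 1/3.
At the order-2 pole 1/3 set g(ζ) = (ζ - (1/3))^2*f(ζ) = 1.
Order-2 pole: residue = g'(a); g'(1/3) = 0, so the residue is 0.

Radius of convergence at 0: 1/3.
At 1/3: a pole of order 2; residue 0.


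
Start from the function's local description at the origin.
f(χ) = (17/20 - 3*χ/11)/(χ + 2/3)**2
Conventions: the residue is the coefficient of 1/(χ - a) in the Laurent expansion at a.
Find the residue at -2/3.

The residue is -3/11.

At the order-2 pole -2/3 set g(χ) = (χ - (-2/3))^2*f(χ) = 17/20 - 3*χ/11.
Order-2 pole: residue = g'(a); g'(-2/3) = -3/11, so the residue is -3/11.


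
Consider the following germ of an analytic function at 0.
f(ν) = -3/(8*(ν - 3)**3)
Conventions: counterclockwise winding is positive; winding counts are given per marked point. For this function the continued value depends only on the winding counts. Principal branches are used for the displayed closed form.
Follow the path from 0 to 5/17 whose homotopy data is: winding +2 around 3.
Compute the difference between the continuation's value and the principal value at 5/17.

The function is rational, hence single-valued: continuing it around any pole returns the same value, so the difference is 0.

Continued minus principal equals 0.


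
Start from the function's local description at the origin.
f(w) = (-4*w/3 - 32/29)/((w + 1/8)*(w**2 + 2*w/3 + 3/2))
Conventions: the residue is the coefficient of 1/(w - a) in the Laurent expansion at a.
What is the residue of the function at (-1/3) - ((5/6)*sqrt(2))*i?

The factor w**2 + 2*w/3 + 3/2 splits as (w - a)(w - a') with a = (-1/3) - ((5/6)*sqrt(2))*i, a' = (-1/3) + ((5/6)*sqrt(2))*i. At the order-1 pole a set g(w) = (w - a)*f(w) = [(-4*w/3 - 32/29)/(w + 1/8)] / (w - a').
Simple pole: residue = g(a) at a = (-1/3) - ((5/6)*sqrt(2))*i, which is (2608/7975) - ((2864/7975)*sqrt(2))*i.

The residue is (2608/7975) - ((2864/7975)*sqrt(2))*i.


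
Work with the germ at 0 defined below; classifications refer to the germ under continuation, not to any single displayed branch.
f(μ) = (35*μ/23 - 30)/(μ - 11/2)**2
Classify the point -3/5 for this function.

Denominator factors: μ - 11/2 = -61/10 at μ = -3/5 — none vanishes.
So the germ continues analytically to -3/5.

The point is a regular point.


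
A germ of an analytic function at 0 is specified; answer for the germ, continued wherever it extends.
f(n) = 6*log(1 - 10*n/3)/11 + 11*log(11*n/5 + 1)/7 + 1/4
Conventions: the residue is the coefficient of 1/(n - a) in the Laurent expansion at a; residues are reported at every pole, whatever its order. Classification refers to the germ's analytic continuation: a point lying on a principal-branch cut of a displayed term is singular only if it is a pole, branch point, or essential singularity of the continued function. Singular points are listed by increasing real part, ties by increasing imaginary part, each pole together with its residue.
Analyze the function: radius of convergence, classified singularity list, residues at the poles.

Branch term (11/7)*log(1 - n/(-5/11)): its argument vanishes at n = -5/11, a logarithmic branch point, modulus 5/11.
Branch term (6/11)*log(1 - n/(3/10)): its argument vanishes at n = 3/10, a logarithmic branch point, modulus 3/10.
The radius of convergence is the smallest modulus among the singular points: 3/10.
List the singular points by increasing real part (a conjugate pair: the negative imaginary part first).

Radius of convergence at 0: 3/10.
At -5/11: a logarithmic branch point.
At 3/10: a logarithmic branch point.


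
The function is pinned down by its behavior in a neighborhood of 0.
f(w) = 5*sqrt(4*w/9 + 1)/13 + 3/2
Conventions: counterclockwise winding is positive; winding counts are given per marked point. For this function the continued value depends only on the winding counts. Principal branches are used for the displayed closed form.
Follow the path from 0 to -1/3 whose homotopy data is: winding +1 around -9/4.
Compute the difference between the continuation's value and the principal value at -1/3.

Continued minus principal equals -(10/117)*sqrt(69).

The rational part is single-valued and drops out of the difference; each branch term changes only by its own monodromy.
(5/13)*sqrt(1 - w/(-9/4)): winding +1 is odd, the square root flips sign, contributing -2*(5/13)*sqrt(1 - (-1/3)/(-9/4)) = -2*(5/13)*sqrt(23/27) = -(10/117)*sqrt(69).
Summing the contributions at w = -1/3 gives -(10/117)*sqrt(69).


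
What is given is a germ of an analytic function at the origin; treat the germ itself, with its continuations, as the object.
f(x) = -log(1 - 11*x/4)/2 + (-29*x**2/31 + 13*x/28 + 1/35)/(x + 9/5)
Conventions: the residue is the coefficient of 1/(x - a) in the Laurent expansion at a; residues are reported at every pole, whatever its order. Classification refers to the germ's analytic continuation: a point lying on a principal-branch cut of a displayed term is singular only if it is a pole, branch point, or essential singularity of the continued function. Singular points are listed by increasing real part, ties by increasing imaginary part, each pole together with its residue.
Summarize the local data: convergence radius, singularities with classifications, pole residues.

Denominator factor (x + 9/5): pole of order 1 at -9/5, modulus 9/5.
Branch term (-1/2)*log(1 - x/(4/11)): its argument vanishes at x = 4/11, a logarithmic branch point, modulus 4/11.
The radius of convergence is the smallest modulus among the singular points: 4/11.
The branch term is analytic at -9/5 and contributes nothing to the residue; only the rational part matters.
At the order-1 pole -9/5 set g(x) = (x - (-9/5))*(rational part) = -29*x**2/31 + 13*x/28 + 1/35.
Simple pole: residue = g(a) at a = -9/5, which is -83287/21700.
List the singular points by increasing real part (a conjugate pair: the negative imaginary part first).

Radius of convergence at 0: 4/11.
At -9/5: a pole of order 1; residue -83287/21700.
At 4/11: a logarithmic branch point.


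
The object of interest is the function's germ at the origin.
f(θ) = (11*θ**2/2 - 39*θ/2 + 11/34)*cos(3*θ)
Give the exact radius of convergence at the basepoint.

The factor cos(3*θ) is entire and contributes no finite singular point.
The polynomial part has no poles.
No finite singular points: the Taylor series at 0 converges everywhere.

The radius of convergence is infinite.


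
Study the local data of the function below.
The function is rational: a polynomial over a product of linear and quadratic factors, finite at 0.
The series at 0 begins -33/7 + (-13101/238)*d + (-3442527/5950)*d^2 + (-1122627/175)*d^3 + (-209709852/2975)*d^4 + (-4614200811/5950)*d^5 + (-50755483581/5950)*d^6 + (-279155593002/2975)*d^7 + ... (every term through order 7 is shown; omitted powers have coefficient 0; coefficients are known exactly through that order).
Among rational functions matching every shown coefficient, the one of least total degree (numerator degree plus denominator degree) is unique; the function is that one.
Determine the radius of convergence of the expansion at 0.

No rational of total degree below 5 reproduces all 8 coefficients; solving the [2/3] Pade equations on them gives f(d) = (-36*d**2/25 + 39*d/34 + 3/7)/((d - 1/11)*(d + 1)**2), whose expansion matches every shown term.
Denominator factor (d + 1)^2: pole of order 2 at -1, modulus 1.
Denominator factor (d - 1/11): pole of order 1 at 1/11, modulus 1/11.
The radius of convergence is the smallest modulus among the singular points: 1/11.

The radius of convergence is 1/11.


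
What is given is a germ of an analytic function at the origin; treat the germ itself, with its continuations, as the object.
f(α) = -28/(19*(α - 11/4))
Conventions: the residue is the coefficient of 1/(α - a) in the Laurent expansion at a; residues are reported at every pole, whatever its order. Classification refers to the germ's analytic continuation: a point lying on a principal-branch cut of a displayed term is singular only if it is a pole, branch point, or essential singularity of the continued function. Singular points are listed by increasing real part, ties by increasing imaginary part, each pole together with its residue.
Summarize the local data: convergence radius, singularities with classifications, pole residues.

Denominator factor (α - 11/4): pole of order 1 at 11/4, modulus 11/4.
The radius of convergence is the smallest modulus among the singular points: 11/4.
At the order-1 pole 11/4 set g(α) = (α - (11/4))*f(α) = -28/19.
Simple pole: residue = g(a) at a = 11/4, which is -28/19.

Radius of convergence at 0: 11/4.
At 11/4: a pole of order 1; residue -28/19.


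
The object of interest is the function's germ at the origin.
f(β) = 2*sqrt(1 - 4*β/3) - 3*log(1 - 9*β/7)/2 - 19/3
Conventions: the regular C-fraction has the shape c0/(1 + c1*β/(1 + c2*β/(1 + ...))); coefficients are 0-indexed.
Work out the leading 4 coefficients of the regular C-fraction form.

Taylor coefficients (expand at 0): a_0 = -13/3, a_1 = 25/42, a_2 = 1403/1764, a_3 = 14195/18522.
c0 = a_0 = -13/3. Peel one level at a time: if S = 1 + c*β/S' with S'(0) = 1, then c is the β-coefficient of S and S' = c*β/(S - 1).
S_1 = c0/f = 1 + (25/182)*β + (10057/49686)*β^2 + ...; c1 = 25/182.
S_2 = c1*β/(S_1 - 1) = 1 + (-10057/6825)*β + (548909/1102500)*β^2 + ...; c2 = -10057/6825.
S_3 = c2*β/(S_2 - 1) = 1 + (7135817/21119700)*β + ...; c3 = 7135817/21119700.

The regular C-fraction coefficients are [-13/3, 25/182, -10057/6825, 7135817/21119700].


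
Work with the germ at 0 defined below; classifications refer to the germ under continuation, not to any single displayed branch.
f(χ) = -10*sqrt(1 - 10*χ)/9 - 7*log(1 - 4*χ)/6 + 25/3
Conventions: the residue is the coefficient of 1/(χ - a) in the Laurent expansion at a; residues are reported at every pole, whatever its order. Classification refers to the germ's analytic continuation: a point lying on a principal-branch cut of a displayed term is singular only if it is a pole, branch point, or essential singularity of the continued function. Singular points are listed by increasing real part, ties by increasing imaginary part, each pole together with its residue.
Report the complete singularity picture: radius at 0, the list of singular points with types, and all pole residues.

Branch term (-10/9)*sqrt(1 - χ/(1/10)): its argument vanishes at χ = 1/10, a square-root branch point, modulus 1/10.
Branch term (-7/6)*log(1 - χ/(1/4)): its argument vanishes at χ = 1/4, a logarithmic branch point, modulus 1/4.
The radius of convergence is the smallest modulus among the singular points: 1/10.
List the singular points by increasing real part (a conjugate pair: the negative imaginary part first).

Radius of convergence at 0: 1/10.
At 1/10: an algebraic (square-root) branch point.
At 1/4: a logarithmic branch point.


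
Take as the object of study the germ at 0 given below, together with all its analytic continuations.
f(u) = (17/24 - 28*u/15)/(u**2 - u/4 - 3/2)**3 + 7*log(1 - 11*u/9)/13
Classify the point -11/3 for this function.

The point is a regular point.

Denominator factors: u**2 - u/4 - 3/2 = 463/36 at u = -11/3 — none vanishes.
Branch term log(1 - u/(9/11)): argument at -11/3 is 148/27, nonzero, so -11/3 is not its branch point (a point on a principal cut is still regular for the continued germ).
So the germ continues analytically to -11/3.


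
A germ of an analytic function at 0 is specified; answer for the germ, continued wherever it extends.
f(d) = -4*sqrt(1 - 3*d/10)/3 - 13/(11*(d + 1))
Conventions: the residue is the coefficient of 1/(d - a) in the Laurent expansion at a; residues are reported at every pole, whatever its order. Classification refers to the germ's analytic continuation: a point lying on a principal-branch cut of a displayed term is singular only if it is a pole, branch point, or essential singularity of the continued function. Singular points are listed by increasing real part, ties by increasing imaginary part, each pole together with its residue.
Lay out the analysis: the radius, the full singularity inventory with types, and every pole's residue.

Denominator factor (d + 1): pole of order 1 at -1, modulus 1.
Branch term (-4/3)*sqrt(1 - d/(10/3)): its argument vanishes at d = 10/3, a square-root branch point, modulus 10/3.
The radius of convergence is the smallest modulus among the singular points: 1.
The branch term is analytic at -1 and contributes nothing to the residue; only the rational part matters.
At the order-1 pole -1 set g(d) = (d - (-1))*(rational part) = -13/11.
Simple pole: residue = g(a) at a = -1, which is -13/11.
List the singular points by increasing real part (a conjugate pair: the negative imaginary part first).

Radius of convergence at 0: 1.
At -1: a pole of order 1; residue -13/11.
At 10/3: an algebraic (square-root) branch point.


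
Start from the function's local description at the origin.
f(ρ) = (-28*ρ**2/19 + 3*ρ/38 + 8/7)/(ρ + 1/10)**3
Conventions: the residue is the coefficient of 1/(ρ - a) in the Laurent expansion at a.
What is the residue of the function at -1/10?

At the order-3 pole -1/10 set g(ρ) = (ρ - (-1/10))^3*f(ρ) = -28*ρ**2/19 + 3*ρ/38 + 8/7.
Order-3 pole: residue = g''(a)/2; g''(-1/10) = -56/19, so the residue is -28/19.

The residue is -28/19.


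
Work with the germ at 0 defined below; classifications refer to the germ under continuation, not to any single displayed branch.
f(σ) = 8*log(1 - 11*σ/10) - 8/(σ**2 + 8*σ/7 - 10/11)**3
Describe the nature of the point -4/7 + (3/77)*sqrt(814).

The denominator factor σ**2 + 8*σ/7 - 10/11 vanishes at -4/7 + (3/77)*sqrt(814) and appears to the power 3; the numerator there equals -8, nonzero, and no other factor vanishes.
The branch terms are analytic at this point.
Hence a pole whose order is the multiplicity, 3.

The point is a pole of order 3.


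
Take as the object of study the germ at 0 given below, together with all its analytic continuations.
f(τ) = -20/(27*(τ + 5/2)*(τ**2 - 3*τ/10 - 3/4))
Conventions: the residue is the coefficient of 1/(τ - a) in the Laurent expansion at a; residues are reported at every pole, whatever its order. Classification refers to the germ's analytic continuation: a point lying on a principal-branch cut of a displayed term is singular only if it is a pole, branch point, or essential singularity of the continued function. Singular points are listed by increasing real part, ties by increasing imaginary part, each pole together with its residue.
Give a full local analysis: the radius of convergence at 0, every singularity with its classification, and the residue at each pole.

Radius of convergence at 0: -3/20 + (1/20)*sqrt(309).
At -5/2: a pole of order 1; residue -16/135.
At 3/20 - (1/20)*sqrt(309): a pole of order 1; residue 8/135 + (424/41715)*sqrt(309).
At 3/20 + (1/20)*sqrt(309): a pole of order 1; residue 8/135 - (424/41715)*sqrt(309).

Denominator factor (τ**2 - 3*τ/10 - 3/4): discriminant 309/100, real irrational roots 3/20 + (1/20)*sqrt(309) and 3/20 - (1/20)*sqrt(309); poles of order 1, moduli 3/20 + (1/20)*sqrt(309) and -3/20 + (1/20)*sqrt(309).
Denominator factor (τ + 5/2): pole of order 1 at -5/2, modulus 5/2.
The radius of convergence is the smallest modulus among the singular points: -3/20 + (1/20)*sqrt(309).
At the order-1 pole -5/2 set g(τ) = (τ - (-5/2))*f(τ) = -20/(27*(τ**2 - 3*τ/10 - 3/4)).
Simple pole: residue = g(a) at a = -5/2, which is -16/135.
The factor τ**2 - 3*τ/10 - 3/4 splits as (τ - a)(τ - a') with a = 3/20 - (1/20)*sqrt(309), a' = 3/20 + (1/20)*sqrt(309). At the order-1 pole a set g(τ) = (τ - a)*f(τ) = [-20/(27*(τ + 5/2))] / (τ - a').
Simple pole: residue = g(a) at a = 3/20 - (1/20)*sqrt(309), which is 8/135 + (424/41715)*sqrt(309).
The factor τ**2 - 3*τ/10 - 3/4 splits as (τ - a)(τ - a') with a = 3/20 + (1/20)*sqrt(309), a' = 3/20 - (1/20)*sqrt(309). At the order-1 pole a set g(τ) = (τ - a)*f(τ) = [-20/(27*(τ + 5/2))] / (τ - a').
Simple pole: residue = g(a) at a = 3/20 + (1/20)*sqrt(309), which is 8/135 - (424/41715)*sqrt(309).
List the singular points by increasing real part (a conjugate pair: the negative imaginary part first).


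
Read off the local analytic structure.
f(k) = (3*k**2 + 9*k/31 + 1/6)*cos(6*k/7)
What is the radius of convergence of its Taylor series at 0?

The radius of convergence is infinite.

The factor cos(6*k/7) is entire and contributes no finite singular point.
The polynomial part has no poles.
No finite singular points: the Taylor series at 0 converges everywhere.


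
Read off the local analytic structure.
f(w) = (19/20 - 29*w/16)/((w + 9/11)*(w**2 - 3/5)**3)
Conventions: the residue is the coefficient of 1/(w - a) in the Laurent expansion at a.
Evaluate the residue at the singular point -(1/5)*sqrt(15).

The factor w**2 - 3/5 splits as (w - a)(w - a') with a = -(1/5)*sqrt(15), a' = (1/5)*sqrt(15). At the order-3 pole a set g(w) = (w - a)^3*f(w) = [(19/20 - 29*w/16)/(w + 9/11)] / (w - a')^3.
Order-3 pole: residue = g''(a)/2; g''(-(1/5)*sqrt(15)) = -8620254775/1185408 - (1484018525/790272)*sqrt(15), so the residue is -8620254775/2370816 - (1484018525/1580544)*sqrt(15).

The residue is -8620254775/2370816 - (1484018525/1580544)*sqrt(15).


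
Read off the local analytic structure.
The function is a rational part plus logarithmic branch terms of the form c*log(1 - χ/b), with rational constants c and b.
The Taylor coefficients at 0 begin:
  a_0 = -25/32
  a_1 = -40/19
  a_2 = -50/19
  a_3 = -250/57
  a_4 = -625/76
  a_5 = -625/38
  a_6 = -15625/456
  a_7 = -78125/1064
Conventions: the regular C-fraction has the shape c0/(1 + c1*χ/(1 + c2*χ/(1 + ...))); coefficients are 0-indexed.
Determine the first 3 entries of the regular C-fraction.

Taylor coefficients (read off): a_0 = -25/32, a_1 = -40/19, a_2 = -50/19.
c0 = a_0 = -25/32. Peel one level at a time: if S = 1 + c*χ/S' with S'(0) = 1, then c is the χ-coefficient of S and S' = c*χ/(S - 1).
S_1 = c0/f = 1 + (-256/95)*χ + (35136/9025)*χ^2 + ...; c1 = -256/95.
S_2 = c1*χ/(S_1 - 1) = 1 + (549/380)*χ + ...; c2 = 549/380.

The regular C-fraction coefficients are [-25/32, -256/95, 549/380].


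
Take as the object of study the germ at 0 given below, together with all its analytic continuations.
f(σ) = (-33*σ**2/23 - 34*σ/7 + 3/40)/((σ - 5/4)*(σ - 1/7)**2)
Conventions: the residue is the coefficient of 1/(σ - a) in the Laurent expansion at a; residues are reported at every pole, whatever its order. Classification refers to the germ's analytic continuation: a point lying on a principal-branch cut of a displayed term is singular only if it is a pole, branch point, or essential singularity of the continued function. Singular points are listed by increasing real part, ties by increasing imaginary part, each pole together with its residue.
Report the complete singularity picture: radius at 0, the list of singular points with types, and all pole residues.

Denominator factor (σ - 1/7)^2: pole of order 2 at 1/7, modulus 1/7.
Denominator factor (σ - 5/4): pole of order 1 at 5/4, modulus 5/4.
The radius of convergence is the smallest modulus among the singular points: 1/7.
At the order-2 pole 1/7 set g(σ) = (σ - (1/7))^2*f(σ) = (-33*σ**2/23 - 34*σ/7 + 3/40)/(σ - 5/4).
Order-2 pole: residue = g'(a); g'(1/7) = 584198/110515, so the residue is 584198/110515.
At the order-1 pole 5/4 set g(σ) = (σ - (5/4))*f(σ) = (-33*σ**2/23 - 34*σ/7 + 3/40)/(σ - 1/7)**2.
Simple pole: residue = g(a) at a = 5/4, which is -742763/110515.
List the singular points by increasing real part (a conjugate pair: the negative imaginary part first).

Radius of convergence at 0: 1/7.
At 1/7: a pole of order 2; residue 584198/110515.
At 5/4: a pole of order 1; residue -742763/110515.


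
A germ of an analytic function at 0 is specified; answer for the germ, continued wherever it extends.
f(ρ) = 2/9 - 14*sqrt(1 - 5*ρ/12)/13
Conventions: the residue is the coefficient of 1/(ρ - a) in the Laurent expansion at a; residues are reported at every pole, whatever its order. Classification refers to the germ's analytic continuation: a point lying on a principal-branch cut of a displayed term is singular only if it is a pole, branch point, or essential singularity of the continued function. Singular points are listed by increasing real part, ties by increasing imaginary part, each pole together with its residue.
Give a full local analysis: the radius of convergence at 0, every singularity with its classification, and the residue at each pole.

Branch term (-14/13)*sqrt(1 - ρ/(12/5)): its argument vanishes at ρ = 12/5, a square-root branch point, modulus 12/5.
The radius of convergence is the smallest modulus among the singular points: 12/5.

Radius of convergence at 0: 12/5.
At 12/5: an algebraic (square-root) branch point.


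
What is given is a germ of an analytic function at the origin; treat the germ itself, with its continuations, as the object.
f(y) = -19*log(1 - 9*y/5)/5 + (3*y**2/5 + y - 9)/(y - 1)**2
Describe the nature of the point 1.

The point is a pole of order 2.

The denominator factor y - 1 vanishes at 1 and appears to the power 2; the numerator there equals -37/5, nonzero, and no other factor vanishes.
The branch terms are analytic at this point.
Hence a pole whose order is the multiplicity, 2.


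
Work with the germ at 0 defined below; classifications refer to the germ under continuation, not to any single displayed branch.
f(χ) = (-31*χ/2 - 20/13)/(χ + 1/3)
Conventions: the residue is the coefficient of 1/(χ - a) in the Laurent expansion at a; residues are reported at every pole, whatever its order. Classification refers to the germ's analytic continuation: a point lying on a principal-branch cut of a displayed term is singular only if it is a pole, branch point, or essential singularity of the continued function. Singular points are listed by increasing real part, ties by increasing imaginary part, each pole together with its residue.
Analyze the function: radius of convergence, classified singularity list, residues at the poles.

Denominator factor (χ + 1/3): pole of order 1 at -1/3, modulus 1/3.
The radius of convergence is the smallest modulus among the singular points: 1/3.
At the order-1 pole -1/3 set g(χ) = (χ - (-1/3))*f(χ) = -31*χ/2 - 20/13.
Simple pole: residue = g(a) at a = -1/3, which is 283/78.

Radius of convergence at 0: 1/3.
At -1/3: a pole of order 1; residue 283/78.


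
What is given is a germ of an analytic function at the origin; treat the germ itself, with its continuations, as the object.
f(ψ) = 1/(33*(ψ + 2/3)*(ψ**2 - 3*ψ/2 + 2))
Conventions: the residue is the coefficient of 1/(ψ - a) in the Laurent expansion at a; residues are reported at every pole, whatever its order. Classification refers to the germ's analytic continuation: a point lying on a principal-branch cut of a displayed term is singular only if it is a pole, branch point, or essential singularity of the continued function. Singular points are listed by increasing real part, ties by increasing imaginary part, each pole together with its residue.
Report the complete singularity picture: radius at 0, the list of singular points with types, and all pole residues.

Radius of convergence at 0: 2/3.
At -2/3: a pole of order 1; residue 3/341.
At (3/4) - ((1/4)*sqrt(23))*i: a pole of order 1; residue (-3/682) + ((17/15686)*sqrt(23))*i.
At (3/4) + ((1/4)*sqrt(23))*i: a pole of order 1; residue (-3/682) - ((17/15686)*sqrt(23))*i.

Denominator factor (ψ + 2/3): pole of order 1 at -2/3, modulus 2/3.
Denominator factor (ψ**2 - 3*ψ/2 + 2): discriminant -23/4, complex-conjugate roots (3/4) + ((1/4)*sqrt(23))*i and (3/4) - ((1/4)*sqrt(23))*i; poles of order 1, moduli sqrt(2) and sqrt(2).
The radius of convergence is the smallest modulus among the singular points: 2/3.
At the order-1 pole -2/3 set g(ψ) = (ψ - (-2/3))*f(ψ) = 1/(33*(ψ**2 - 3*ψ/2 + 2)).
Simple pole: residue = g(a) at a = -2/3, which is 3/341.
The factor ψ**2 - 3*ψ/2 + 2 splits as (ψ - a)(ψ - a') with a = (3/4) - ((1/4)*sqrt(23))*i, a' = (3/4) + ((1/4)*sqrt(23))*i. At the order-1 pole a set g(ψ) = (ψ - a)*f(ψ) = [1/(33*(ψ + 2/3))] / (ψ - a').
Simple pole: residue = g(a) at a = (3/4) - ((1/4)*sqrt(23))*i, which is (-3/682) + ((17/15686)*sqrt(23))*i.
The factor ψ**2 - 3*ψ/2 + 2 splits as (ψ - a)(ψ - a') with a = (3/4) + ((1/4)*sqrt(23))*i, a' = (3/4) - ((1/4)*sqrt(23))*i. At the order-1 pole a set g(ψ) = (ψ - a)*f(ψ) = [1/(33*(ψ + 2/3))] / (ψ - a').
Simple pole: residue = g(a) at a = (3/4) + ((1/4)*sqrt(23))*i, which is (-3/682) - ((17/15686)*sqrt(23))*i.
List the singular points by increasing real part (a conjugate pair: the negative imaginary part first).


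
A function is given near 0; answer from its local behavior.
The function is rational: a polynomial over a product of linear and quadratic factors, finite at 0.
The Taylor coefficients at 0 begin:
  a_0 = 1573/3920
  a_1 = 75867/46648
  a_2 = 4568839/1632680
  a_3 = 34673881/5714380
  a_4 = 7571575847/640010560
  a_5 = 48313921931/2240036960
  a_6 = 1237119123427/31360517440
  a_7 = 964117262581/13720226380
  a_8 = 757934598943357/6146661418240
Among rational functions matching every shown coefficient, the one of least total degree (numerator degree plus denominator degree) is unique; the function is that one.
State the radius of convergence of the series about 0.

No rational of total degree below 7 reproduces all 9 coefficients; solving the [1/6] Pade equations on them gives f(μ) = (29*μ/17 + 13/20)/((μ - 7/11)**2*(μ**2 + 12*μ/7 + 2)**2), whose expansion matches every shown term.
Denominator factor (μ - 7/11)^2: pole of order 2 at 7/11, modulus 7/11.
Denominator factor (μ**2 + 12*μ/7 + 2)^2: discriminant -248/49, complex-conjugate roots (-6/7) + ((1/7)*sqrt(62))*i and (-6/7) - ((1/7)*sqrt(62))*i; poles of order 2, moduli sqrt(2) and sqrt(2).
The radius of convergence is the smallest modulus among the singular points: 7/11.

The radius of convergence is 7/11.


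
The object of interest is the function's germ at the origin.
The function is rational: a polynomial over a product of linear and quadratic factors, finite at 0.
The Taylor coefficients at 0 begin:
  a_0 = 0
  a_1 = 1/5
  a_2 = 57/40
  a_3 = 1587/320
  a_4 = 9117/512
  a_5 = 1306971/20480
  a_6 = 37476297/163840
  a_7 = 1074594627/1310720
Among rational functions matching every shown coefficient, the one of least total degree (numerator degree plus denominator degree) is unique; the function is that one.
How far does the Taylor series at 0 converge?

No rational of total degree below 4 reproduces all 8 coefficients; solving the [2/2] Pade equations on them gives f(κ) = (-κ**2 - 4*κ/15)/(κ**2 + 9*κ/2 - 4/3), whose expansion matches every shown term.
Denominator factor (κ**2 + 9*κ/2 - 4/3): discriminant 307/12, real irrational roots -9/4 + (1/12)*sqrt(921) and -9/4 - (1/12)*sqrt(921); poles of order 1, moduli -9/4 + (1/12)*sqrt(921) and 9/4 + (1/12)*sqrt(921).
The radius of convergence is the smallest modulus among the singular points: -9/4 + (1/12)*sqrt(921).

The radius of convergence is -9/4 + (1/12)*sqrt(921).


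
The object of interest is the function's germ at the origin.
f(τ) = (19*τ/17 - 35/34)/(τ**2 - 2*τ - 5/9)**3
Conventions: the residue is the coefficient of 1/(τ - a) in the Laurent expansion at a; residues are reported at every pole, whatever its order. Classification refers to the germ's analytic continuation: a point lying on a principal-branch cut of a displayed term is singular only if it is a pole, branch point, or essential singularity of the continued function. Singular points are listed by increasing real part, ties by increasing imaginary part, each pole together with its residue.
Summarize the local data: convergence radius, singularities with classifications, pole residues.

Denominator factor (τ**2 - 2*τ - 5/9)^3: discriminant 56/9, real irrational roots 1 + (1/3)*sqrt(14) and 1 - (1/3)*sqrt(14); poles of order 3, moduli 1 + (1/3)*sqrt(14) and -1 + (1/3)*sqrt(14).
The radius of convergence is the smallest modulus among the singular points: -1 + (1/3)*sqrt(14).
The factor τ**2 - 2*τ - 5/9 splits as (τ - a)(τ - a') with a = 1 - (1/3)*sqrt(14), a' = 1 + (1/3)*sqrt(14). At the order-3 pole a set g(τ) = (τ - a)^3*f(τ) = [19*τ/17 - 35/34] / (τ - a')^3.
Order-3 pole: residue = g''(a)/2; g''(1 - (1/3)*sqrt(14)) = -(2187/746368)*sqrt(14), so the residue is -(2187/1492736)*sqrt(14).
The factor τ**2 - 2*τ - 5/9 splits as (τ - a)(τ - a') with a = 1 + (1/3)*sqrt(14), a' = 1 - (1/3)*sqrt(14). At the order-3 pole a set g(τ) = (τ - a)^3*f(τ) = [19*τ/17 - 35/34] / (τ - a')^3.
Order-3 pole: residue = g''(a)/2; g''(1 + (1/3)*sqrt(14)) = (2187/746368)*sqrt(14), so the residue is (2187/1492736)*sqrt(14).
List the singular points by increasing real part (a conjugate pair: the negative imaginary part first).

Radius of convergence at 0: -1 + (1/3)*sqrt(14).
At 1 - (1/3)*sqrt(14): a pole of order 3; residue -(2187/1492736)*sqrt(14).
At 1 + (1/3)*sqrt(14): a pole of order 3; residue (2187/1492736)*sqrt(14).


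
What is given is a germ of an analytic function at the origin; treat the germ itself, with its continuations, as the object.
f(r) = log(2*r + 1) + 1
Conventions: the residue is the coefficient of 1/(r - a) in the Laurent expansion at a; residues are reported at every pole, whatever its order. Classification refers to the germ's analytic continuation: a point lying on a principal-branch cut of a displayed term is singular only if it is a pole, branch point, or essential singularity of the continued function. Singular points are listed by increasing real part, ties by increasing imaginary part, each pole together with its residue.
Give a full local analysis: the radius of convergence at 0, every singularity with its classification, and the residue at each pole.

Branch term (1)*log(1 - r/(-1/2)): its argument vanishes at r = -1/2, a logarithmic branch point, modulus 1/2.
The radius of convergence is the smallest modulus among the singular points: 1/2.

Radius of convergence at 0: 1/2.
At -1/2: a logarithmic branch point.


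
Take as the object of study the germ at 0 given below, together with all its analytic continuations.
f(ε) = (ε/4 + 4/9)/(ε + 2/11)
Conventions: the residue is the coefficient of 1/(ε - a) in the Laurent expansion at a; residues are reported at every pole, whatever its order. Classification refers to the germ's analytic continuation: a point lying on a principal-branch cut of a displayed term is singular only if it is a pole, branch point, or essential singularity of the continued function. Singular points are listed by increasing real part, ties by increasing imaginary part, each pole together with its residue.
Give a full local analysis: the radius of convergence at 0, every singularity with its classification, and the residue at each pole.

Radius of convergence at 0: 2/11.
At -2/11: a pole of order 1; residue 79/198.

Denominator factor (ε + 2/11): pole of order 1 at -2/11, modulus 2/11.
The radius of convergence is the smallest modulus among the singular points: 2/11.
At the order-1 pole -2/11 set g(ε) = (ε - (-2/11))*f(ε) = ε/4 + 4/9.
Simple pole: residue = g(a) at a = -2/11, which is 79/198.


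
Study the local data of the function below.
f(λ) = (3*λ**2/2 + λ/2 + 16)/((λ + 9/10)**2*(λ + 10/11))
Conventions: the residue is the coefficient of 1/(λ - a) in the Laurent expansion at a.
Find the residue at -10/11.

At the order-1 pole -10/11 set g(λ) = (λ - (-10/11))*f(λ) = (3*λ**2/2 + λ/2 + 16)/(λ + 9/10)**2.
Simple pole: residue = g(a) at a = -10/11, which is 203100.

The residue is 203100.


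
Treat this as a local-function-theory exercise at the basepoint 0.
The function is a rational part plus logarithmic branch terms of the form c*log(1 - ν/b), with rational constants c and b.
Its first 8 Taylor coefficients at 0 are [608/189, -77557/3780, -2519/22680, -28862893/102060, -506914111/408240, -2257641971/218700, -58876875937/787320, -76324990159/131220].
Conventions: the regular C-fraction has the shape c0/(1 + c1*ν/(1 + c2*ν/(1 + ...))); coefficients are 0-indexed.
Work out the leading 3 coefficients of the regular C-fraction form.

Taylor coefficients (read off): a_0 = 608/189, a_1 = -77557/3780, a_2 = -2519/22680.
c0 = a_0 = 608/189. Peel one level at a time: if S = 1 + c*ν/S' with S'(0) = 1, then c is the ν-coefficient of S and S' = c*ν/(S - 1).
S_1 = c0/f = 1 + (77557/12160)*ν + (18060580267/443596800)*ν^2 + ...; c1 = 77557/12160.
S_2 = c1*ν/(S_1 - 1) = 1 + (-18060580267/2829279360)*ν + ...; c2 = -18060580267/2829279360.

The regular C-fraction coefficients are [608/189, 77557/12160, -18060580267/2829279360].


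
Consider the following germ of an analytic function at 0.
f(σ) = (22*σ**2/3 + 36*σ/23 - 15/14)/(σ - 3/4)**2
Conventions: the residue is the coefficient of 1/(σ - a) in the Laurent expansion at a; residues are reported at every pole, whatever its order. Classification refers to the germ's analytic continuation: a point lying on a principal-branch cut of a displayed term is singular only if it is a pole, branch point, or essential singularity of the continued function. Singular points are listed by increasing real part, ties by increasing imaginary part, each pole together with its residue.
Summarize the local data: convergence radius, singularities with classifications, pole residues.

Radius of convergence at 0: 3/4.
At 3/4: a pole of order 2; residue 289/23.

Denominator factor (σ - 3/4)^2: pole of order 2 at 3/4, modulus 3/4.
The radius of convergence is the smallest modulus among the singular points: 3/4.
At the order-2 pole 3/4 set g(σ) = (σ - (3/4))^2*f(σ) = 22*σ**2/3 + 36*σ/23 - 15/14.
Order-2 pole: residue = g'(a); g'(3/4) = 289/23, so the residue is 289/23.


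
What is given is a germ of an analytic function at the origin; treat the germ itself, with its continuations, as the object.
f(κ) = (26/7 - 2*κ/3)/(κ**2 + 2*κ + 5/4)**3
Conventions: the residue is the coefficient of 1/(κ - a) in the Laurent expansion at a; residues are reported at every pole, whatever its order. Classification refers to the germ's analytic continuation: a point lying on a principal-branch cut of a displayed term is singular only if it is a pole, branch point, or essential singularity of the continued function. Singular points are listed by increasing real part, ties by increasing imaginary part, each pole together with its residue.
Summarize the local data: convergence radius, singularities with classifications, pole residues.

Denominator factor (κ**2 + 2*κ + 5/4)^3: discriminant -1, complex-conjugate roots (-1) + (1/2)*i and (-1) - (1/2)*i; poles of order 3, moduli (1/2)*sqrt(5) and (1/2)*sqrt(5).
The radius of convergence is the smallest modulus among the singular points: (1/2)*sqrt(5).
The factor κ**2 + 2*κ + 5/4 splits as (κ - a)(κ - a') with a = (-1) - (1/2)*i, a' = (-1) + (1/2)*i. At the order-3 pole a set g(κ) = (κ - a)^3*f(κ) = [26/7 - 2*κ/3] / (κ - a')^3.
Order-3 pole: residue = g''(a)/2; g''((-1) - (1/2)*i) = (368/7)*i, so the residue is (184/7)*i.
The factor κ**2 + 2*κ + 5/4 splits as (κ - a)(κ - a') with a = (-1) + (1/2)*i, a' = (-1) - (1/2)*i. At the order-3 pole a set g(κ) = (κ - a)^3*f(κ) = [26/7 - 2*κ/3] / (κ - a')^3.
Order-3 pole: residue = g''(a)/2; g''((-1) + (1/2)*i) = -(368/7)*i, so the residue is -(184/7)*i.
List the singular points by increasing real part (a conjugate pair: the negative imaginary part first).

Radius of convergence at 0: (1/2)*sqrt(5).
At (-1) - (1/2)*i: a pole of order 3; residue (184/7)*i.
At (-1) + (1/2)*i: a pole of order 3; residue -(184/7)*i.


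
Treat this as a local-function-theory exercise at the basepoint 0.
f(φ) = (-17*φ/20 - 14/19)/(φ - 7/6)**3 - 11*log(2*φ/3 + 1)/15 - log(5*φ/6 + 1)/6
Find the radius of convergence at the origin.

The radius of convergence is 7/6.

Denominator factor (φ - 7/6)^3: pole of order 3 at 7/6, modulus 7/6.
Branch term (-11/15)*log(1 - φ/(-3/2)): its argument vanishes at φ = -3/2, a logarithmic branch point, modulus 3/2.
Branch term (-1/6)*log(1 - φ/(-6/5)): its argument vanishes at φ = -6/5, a logarithmic branch point, modulus 6/5.
The radius of convergence is the smallest modulus among the singular points: 7/6.


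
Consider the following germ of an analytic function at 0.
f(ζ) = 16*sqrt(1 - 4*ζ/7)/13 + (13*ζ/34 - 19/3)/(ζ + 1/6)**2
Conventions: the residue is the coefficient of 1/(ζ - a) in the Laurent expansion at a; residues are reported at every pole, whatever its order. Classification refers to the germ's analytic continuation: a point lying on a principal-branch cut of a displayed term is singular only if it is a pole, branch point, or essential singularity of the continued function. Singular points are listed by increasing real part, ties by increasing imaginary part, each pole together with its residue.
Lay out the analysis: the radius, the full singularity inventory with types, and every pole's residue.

Denominator factor (ζ + 1/6)^2: pole of order 2 at -1/6, modulus 1/6.
Branch term (16/13)*sqrt(1 - ζ/(7/4)): its argument vanishes at ζ = 7/4, a square-root branch point, modulus 7/4.
The radius of convergence is the smallest modulus among the singular points: 1/6.
The branch term is analytic at -1/6 and contributes nothing to the residue; only the rational part matters.
At the order-2 pole -1/6 set g(ζ) = (ζ - (-1/6))^2*(rational part) = 13*ζ/34 - 19/3.
Order-2 pole: residue = g'(a); g'(-1/6) = 13/34, so the residue is 13/34.
List the singular points by increasing real part (a conjugate pair: the negative imaginary part first).

Radius of convergence at 0: 1/6.
At -1/6: a pole of order 2; residue 13/34.
At 7/4: an algebraic (square-root) branch point.
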